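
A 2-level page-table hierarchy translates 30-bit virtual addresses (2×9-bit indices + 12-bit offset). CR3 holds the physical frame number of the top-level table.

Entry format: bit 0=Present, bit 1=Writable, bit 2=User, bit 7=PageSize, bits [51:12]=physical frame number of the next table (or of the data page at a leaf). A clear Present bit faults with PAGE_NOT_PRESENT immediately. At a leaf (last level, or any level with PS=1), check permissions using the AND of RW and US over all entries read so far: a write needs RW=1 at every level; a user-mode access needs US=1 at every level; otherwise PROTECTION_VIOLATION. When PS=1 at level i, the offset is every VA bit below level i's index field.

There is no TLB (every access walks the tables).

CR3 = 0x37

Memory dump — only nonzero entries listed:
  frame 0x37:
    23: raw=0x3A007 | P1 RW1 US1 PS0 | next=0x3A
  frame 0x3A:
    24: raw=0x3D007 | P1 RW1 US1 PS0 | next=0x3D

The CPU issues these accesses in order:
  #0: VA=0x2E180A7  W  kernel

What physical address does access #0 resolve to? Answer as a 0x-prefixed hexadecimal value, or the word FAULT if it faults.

Per-access translation:
#0 VA=0x2E180A7 (w,kernel):
  L0 @0x37[23] → 0x3A007  P=1,RW=1,US=1,PS=0
  L1 @0x3A[24] → 0x3D007  P=1,RW=1,US=1,PS=0
  ⇒ phys 0x3D0A7  [2 reads]

Access #0 PA: 0x3D0A7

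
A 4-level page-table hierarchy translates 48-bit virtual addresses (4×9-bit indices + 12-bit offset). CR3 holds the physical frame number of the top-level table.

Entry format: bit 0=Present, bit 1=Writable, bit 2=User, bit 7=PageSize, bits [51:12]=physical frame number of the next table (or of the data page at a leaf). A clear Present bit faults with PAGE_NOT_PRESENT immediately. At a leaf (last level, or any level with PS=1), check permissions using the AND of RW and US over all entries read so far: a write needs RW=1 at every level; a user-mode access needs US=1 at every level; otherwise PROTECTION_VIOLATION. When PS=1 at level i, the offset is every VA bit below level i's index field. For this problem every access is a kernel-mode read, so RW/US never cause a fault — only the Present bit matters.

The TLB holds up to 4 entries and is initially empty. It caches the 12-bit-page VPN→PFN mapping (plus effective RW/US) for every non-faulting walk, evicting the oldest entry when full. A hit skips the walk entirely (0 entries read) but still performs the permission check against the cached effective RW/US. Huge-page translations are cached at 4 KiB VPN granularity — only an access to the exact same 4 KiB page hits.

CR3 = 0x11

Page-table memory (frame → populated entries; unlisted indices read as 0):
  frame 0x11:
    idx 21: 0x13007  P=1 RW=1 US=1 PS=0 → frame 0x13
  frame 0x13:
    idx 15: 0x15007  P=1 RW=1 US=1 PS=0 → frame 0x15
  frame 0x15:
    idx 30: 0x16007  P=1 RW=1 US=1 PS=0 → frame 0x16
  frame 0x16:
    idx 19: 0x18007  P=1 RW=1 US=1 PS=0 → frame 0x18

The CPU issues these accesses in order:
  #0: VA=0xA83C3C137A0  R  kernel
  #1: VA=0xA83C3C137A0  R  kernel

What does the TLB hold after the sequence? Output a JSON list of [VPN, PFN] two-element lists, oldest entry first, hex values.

Walk each access:
#0 VA=0xA83C3C137A0 (r,kernel):
  [0] read 0x11 idx=21: raw=0x13007 flags P=1 W=1 U=1 S=0
  [1] read 0x13 idx=15: raw=0x15007 flags P=1 W=1 U=1 S=0
  [2] read 0x15 idx=30: raw=0x16007 flags P=1 W=1 U=1 S=0
  [3] read 0x16 idx=19: raw=0x18007 flags P=1 W=1 U=1 S=0
  ✓ 0x187A0  — 4 lookups
#1 VA=0xA83C3C137A0 (r,kernel):
  TLB hit vpn=0xA83C3C13 → PA=0x187A0

TLB: [["0xA83C3C13", "0x18"]]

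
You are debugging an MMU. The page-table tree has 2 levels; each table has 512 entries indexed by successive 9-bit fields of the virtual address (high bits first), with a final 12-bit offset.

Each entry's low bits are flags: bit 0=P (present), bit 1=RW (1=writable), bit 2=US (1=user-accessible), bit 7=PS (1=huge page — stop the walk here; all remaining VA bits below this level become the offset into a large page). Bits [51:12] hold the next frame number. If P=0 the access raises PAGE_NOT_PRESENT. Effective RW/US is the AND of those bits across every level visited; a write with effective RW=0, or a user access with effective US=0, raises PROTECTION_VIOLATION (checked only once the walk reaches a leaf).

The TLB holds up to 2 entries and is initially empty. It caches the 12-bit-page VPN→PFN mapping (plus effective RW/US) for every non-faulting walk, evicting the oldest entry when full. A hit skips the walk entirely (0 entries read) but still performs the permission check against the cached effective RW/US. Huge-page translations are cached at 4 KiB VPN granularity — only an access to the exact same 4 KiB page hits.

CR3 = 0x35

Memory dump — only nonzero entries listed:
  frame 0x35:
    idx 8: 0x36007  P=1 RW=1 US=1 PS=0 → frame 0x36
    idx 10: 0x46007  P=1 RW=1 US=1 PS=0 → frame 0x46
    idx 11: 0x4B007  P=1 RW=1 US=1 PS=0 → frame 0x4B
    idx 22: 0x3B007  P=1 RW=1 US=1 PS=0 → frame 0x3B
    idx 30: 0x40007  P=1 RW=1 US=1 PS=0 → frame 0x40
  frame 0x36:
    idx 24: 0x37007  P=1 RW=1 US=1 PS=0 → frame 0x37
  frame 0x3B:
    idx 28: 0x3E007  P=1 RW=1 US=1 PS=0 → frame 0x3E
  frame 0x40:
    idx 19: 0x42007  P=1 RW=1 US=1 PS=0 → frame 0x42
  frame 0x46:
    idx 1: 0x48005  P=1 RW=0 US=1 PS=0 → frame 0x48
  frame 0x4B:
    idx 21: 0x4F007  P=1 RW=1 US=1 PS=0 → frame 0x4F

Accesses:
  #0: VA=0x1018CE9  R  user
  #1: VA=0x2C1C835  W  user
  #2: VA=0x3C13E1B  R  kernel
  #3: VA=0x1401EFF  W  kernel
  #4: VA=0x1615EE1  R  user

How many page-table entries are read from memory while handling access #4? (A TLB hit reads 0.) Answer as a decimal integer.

Walk each access:
#0 VA=0x1018CE9 (r,user):
  lvl0: tbl 0x35, slot 8 ⇒ 0x36007 (P1/RW1/US1/PS0)
  lvl1: tbl 0x36, slot 24 ⇒ 0x37007 (P1/RW1/US1/PS0)
  ⇒ phys 0x37CE9  [2 reads]
#1 VA=0x2C1C835 (w,user):
  lvl0: tbl 0x35, slot 22 ⇒ 0x3B007 (P1/RW1/US1/PS0)
  lvl1: tbl 0x3B, slot 28 ⇒ 0x3E007 (P1/RW1/US1/PS0)
  ⇒ phys 0x3E835  [2 reads]
#2 VA=0x3C13E1B (r,kernel):
  lvl0: tbl 0x35, slot 30 ⇒ 0x40007 (P1/RW1/US1/PS0)
  lvl1: tbl 0x40, slot 19 ⇒ 0x42007 (P1/RW1/US1/PS0)
  ⇒ phys 0x42E1B  [2 reads]
#3 VA=0x1401EFF (w,kernel):
  lvl0: tbl 0x35, slot 10 ⇒ 0x46007 (P1/RW1/US1/PS0)
  lvl1: tbl 0x46, slot 1 ⇒ 0x48005 (P1/RW0/US1/PS0)
  ⇒ fault: PROTECTION_VIOLATION  — 2 lookups
#4 VA=0x1615EE1 (r,user):
  lvl0: tbl 0x35, slot 11 ⇒ 0x4B007 (P1/RW1/US1/PS0)
  lvl1: tbl 0x4B, slot 21 ⇒ 0x4F007 (P1/RW1/US1/PS0)
  ⇒ phys 0x4FEE1  [2 reads]

Entries read for #4: 2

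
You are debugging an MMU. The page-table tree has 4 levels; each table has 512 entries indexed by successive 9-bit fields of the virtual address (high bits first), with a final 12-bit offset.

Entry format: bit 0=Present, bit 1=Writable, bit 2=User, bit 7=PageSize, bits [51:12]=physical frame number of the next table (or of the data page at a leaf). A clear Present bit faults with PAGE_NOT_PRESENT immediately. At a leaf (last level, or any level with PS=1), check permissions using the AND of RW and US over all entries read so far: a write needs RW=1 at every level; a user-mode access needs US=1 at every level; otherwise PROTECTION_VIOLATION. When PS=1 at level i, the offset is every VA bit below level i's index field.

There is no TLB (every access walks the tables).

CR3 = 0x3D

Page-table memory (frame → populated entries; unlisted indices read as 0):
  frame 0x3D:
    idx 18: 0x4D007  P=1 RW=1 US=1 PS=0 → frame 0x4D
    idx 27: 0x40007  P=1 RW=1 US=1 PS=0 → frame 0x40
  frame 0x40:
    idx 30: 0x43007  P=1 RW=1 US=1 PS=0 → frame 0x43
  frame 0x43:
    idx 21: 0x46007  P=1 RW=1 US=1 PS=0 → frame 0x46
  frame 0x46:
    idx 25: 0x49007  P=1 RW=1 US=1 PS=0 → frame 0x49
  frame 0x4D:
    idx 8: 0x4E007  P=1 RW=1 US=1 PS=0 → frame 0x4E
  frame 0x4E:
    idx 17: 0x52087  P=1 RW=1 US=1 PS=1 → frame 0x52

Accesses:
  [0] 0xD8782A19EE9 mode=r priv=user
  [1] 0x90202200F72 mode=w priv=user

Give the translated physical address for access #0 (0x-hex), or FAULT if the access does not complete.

Trace:
#0 VA=0xD8782A19EE9 (r,user):
  L0: frame=0x3D idx=27 entry=0x40007 [P=1 RW=1 US=1 PS=0]
  L1: frame=0x40 idx=30 entry=0x43007 [P=1 RW=1 US=1 PS=0]
  L2: frame=0x43 idx=21 entry=0x46007 [P=1 RW=1 US=1 PS=0]
  L3: frame=0x46 idx=25 entry=0x49007 [P=1 RW=1 US=1 PS=0]
  ⇒ phys 0x49EE9  [4 reads]
#1 VA=0x90202200F72 (w,user):
  L0: frame=0x3D idx=18 entry=0x4D007 [P=1 RW=1 US=1 PS=0]
  L1: frame=0x4D idx=8 entry=0x4E007 [P=1 RW=1 US=1 PS=0]
  L2: frame=0x4E idx=17 entry=0x52087 [P=1 RW=1 US=1 PS=1]
  ⇒ phys 0x52F72 (huge @L2)  [3 reads]

Access #0 PA: 0x49EE9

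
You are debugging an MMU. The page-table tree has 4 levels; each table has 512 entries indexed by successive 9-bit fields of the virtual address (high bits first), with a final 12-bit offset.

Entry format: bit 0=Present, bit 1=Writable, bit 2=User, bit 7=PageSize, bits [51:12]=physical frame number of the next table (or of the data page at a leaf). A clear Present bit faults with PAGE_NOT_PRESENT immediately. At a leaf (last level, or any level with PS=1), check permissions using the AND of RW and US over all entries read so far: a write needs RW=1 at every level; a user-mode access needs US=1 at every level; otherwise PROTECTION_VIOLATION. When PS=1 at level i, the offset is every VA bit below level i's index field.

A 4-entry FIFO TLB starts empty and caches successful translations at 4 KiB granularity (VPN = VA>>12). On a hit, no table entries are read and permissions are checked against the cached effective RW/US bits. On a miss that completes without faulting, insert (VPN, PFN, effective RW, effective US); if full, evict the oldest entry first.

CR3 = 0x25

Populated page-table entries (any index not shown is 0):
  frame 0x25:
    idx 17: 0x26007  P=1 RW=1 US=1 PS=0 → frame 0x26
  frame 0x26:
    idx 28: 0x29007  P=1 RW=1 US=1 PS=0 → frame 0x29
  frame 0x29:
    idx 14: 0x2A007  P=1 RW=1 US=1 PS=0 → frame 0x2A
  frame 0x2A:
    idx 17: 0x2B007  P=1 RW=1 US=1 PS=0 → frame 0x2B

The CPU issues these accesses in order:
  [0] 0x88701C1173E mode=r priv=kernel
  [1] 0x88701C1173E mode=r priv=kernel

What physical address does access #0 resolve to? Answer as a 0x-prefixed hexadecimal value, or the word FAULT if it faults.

Walk each access:
#0 VA=0x88701C1173E (r,kernel):
  [0] read 0x25 idx=17: raw=0x26007 flags P=1 W=1 U=1 S=0
  [1] read 0x26 idx=28: raw=0x29007 flags P=1 W=1 U=1 S=0
  [2] read 0x29 idx=14: raw=0x2A007 flags P=1 W=1 U=1 S=0
  [3] read 0x2A idx=17: raw=0x2B007 flags P=1 W=1 U=1 S=0
  ✓ 0x2B73E  — 4 lookups
#1 VA=0x88701C1173E (r,kernel):
  TLB hit vpn=0x88701C11 → PA=0x2B73E

Access #0 PA: 0x2B73E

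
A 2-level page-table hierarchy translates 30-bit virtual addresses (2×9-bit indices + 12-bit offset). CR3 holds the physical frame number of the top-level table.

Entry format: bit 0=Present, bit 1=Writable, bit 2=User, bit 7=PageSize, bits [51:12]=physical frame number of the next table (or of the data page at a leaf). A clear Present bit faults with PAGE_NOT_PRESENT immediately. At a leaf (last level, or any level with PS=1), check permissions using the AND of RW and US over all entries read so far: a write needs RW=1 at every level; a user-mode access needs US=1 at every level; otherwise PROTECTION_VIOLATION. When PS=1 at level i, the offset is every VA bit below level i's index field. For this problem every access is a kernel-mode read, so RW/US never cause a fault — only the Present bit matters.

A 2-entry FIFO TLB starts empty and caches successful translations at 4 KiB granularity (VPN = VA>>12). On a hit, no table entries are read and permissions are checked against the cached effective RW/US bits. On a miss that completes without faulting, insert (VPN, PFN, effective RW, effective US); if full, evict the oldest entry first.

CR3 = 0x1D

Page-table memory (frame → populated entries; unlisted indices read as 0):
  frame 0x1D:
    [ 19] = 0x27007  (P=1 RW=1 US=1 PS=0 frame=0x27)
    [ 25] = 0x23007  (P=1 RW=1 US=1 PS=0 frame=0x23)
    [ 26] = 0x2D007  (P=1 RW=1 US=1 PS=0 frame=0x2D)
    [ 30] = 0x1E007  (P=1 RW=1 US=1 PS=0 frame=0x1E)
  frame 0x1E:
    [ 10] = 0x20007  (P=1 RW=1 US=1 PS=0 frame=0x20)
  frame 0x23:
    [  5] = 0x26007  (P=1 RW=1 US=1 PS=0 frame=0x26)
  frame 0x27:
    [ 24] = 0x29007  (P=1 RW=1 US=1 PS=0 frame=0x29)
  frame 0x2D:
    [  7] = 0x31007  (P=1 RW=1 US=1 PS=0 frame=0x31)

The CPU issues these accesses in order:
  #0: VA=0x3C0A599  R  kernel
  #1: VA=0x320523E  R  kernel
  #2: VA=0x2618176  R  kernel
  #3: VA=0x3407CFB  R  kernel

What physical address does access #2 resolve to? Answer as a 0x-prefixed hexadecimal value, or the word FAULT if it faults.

Per-access translation:
#0 VA=0x3C0A599 (r,kernel):
  L0: frame=0x1D idx=30 entry=0x1E007 [P=1 RW=1 US=1 PS=0]
  L1: frame=0x1E idx=10 entry=0x20007 [P=1 RW=1 US=1 PS=0]
  ⇒ phys 0x20599  [2 reads]
#1 VA=0x320523E (r,kernel):
  L0: frame=0x1D idx=25 entry=0x23007 [P=1 RW=1 US=1 PS=0]
  L1: frame=0x23 idx=5 entry=0x26007 [P=1 RW=1 US=1 PS=0]
  ⇒ phys 0x2623E  [2 reads]
#2 VA=0x2618176 (r,kernel):
  L0: frame=0x1D idx=19 entry=0x27007 [P=1 RW=1 US=1 PS=0]
  L1: frame=0x27 idx=24 entry=0x29007 [P=1 RW=1 US=1 PS=0]
  ⇒ phys 0x29176  [2 reads]
#3 VA=0x3407CFB (r,kernel):
  L0: frame=0x1D idx=26 entry=0x2D007 [P=1 RW=1 US=1 PS=0]
  L1: frame=0x2D idx=7 entry=0x31007 [P=1 RW=1 US=1 PS=0]
  ⇒ phys 0x31CFB  [2 reads]

Access #2 PA: 0x29176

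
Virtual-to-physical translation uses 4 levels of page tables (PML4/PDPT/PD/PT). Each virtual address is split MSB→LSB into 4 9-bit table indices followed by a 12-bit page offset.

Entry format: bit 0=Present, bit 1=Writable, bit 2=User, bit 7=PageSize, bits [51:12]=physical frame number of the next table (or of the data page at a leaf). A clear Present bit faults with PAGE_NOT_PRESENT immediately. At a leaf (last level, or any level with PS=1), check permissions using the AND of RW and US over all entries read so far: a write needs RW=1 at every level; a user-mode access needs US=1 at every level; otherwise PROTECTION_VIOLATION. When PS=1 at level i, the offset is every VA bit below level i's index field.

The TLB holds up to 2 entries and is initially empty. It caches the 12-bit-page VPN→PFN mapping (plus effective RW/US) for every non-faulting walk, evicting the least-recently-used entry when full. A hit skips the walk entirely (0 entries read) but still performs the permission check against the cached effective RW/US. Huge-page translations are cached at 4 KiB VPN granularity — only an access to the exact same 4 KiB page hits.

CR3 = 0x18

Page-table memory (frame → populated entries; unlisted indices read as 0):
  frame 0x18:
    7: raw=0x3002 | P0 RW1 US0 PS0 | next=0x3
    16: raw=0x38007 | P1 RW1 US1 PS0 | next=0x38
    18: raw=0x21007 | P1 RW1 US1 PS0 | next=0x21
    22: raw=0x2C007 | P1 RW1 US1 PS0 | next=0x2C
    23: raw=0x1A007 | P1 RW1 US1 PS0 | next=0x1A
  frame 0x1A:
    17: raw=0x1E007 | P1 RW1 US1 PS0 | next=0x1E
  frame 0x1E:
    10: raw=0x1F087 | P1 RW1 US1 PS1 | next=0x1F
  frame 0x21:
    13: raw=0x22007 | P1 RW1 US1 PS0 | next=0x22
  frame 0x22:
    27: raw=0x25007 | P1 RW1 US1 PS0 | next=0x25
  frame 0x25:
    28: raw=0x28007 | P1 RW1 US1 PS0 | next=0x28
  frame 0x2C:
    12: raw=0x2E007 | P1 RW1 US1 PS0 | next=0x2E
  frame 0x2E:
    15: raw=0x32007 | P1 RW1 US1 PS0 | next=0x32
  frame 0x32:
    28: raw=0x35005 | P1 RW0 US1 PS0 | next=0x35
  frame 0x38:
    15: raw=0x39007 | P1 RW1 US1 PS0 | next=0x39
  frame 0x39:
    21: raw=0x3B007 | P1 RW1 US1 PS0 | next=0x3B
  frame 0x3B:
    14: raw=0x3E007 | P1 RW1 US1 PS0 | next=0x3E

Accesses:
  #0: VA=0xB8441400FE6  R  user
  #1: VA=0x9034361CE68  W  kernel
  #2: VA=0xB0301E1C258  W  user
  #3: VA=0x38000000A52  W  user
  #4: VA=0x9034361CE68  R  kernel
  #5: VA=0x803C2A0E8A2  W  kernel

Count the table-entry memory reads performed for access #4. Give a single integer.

Per-access translation:
#0 VA=0xB8441400FE6 (r,user):
  lvl0: tbl 0x18, slot 23 ⇒ 0x1A007 (P1/RW1/US1/PS0)
  lvl1: tbl 0x1A, slot 17 ⇒ 0x1E007 (P1/RW1/US1/PS0)
  lvl2: tbl 0x1E, slot 10 ⇒ 0x1F087 (P1/RW1/US1/PS1)
  ✓ 0x1FFE6 (huge @L2)  — 3 lookups
#1 VA=0x9034361CE68 (w,kernel):
  lvl0: tbl 0x18, slot 18 ⇒ 0x21007 (P1/RW1/US1/PS0)
  lvl1: tbl 0x21, slot 13 ⇒ 0x22007 (P1/RW1/US1/PS0)
  lvl2: tbl 0x22, slot 27 ⇒ 0x25007 (P1/RW1/US1/PS0)
  lvl3: tbl 0x25, slot 28 ⇒ 0x28007 (P1/RW1/US1/PS0)
  ✓ 0x28E68  — 4 lookups
#2 VA=0xB0301E1C258 (w,user):
  lvl0: tbl 0x18, slot 22 ⇒ 0x2C007 (P1/RW1/US1/PS0)
  lvl1: tbl 0x2C, slot 12 ⇒ 0x2E007 (P1/RW1/US1/PS0)
  lvl2: tbl 0x2E, slot 15 ⇒ 0x32007 (P1/RW1/US1/PS0)
  lvl3: tbl 0x32, slot 28 ⇒ 0x35005 (P1/RW0/US1/PS0)
  ✗ PROTECTION_VIOLATION  [4 reads]
#3 VA=0x38000000A52 (w,user):
  lvl0: tbl 0x18, slot 7 ⇒ 0x3002 (P0/RW1/US0/PS0)
  ✗ PAGE_NOT_PRESENT  [1 reads]
#4 VA=0x9034361CE68 (r,kernel):
  TLB hit vpn=0x9034361C → PA=0x28E68
#5 VA=0x803C2A0E8A2 (w,kernel):
  lvl0: tbl 0x18, slot 16 ⇒ 0x38007 (P1/RW1/US1/PS0)
  lvl1: tbl 0x38, slot 15 ⇒ 0x39007 (P1/RW1/US1/PS0)
  lvl2: tbl 0x39, slot 21 ⇒ 0x3B007 (P1/RW1/US1/PS0)
  lvl3: tbl 0x3B, slot 14 ⇒ 0x3E007 (P1/RW1/US1/PS0)
  ✓ 0x3E8A2  — 4 lookups

Entries read for #4: 0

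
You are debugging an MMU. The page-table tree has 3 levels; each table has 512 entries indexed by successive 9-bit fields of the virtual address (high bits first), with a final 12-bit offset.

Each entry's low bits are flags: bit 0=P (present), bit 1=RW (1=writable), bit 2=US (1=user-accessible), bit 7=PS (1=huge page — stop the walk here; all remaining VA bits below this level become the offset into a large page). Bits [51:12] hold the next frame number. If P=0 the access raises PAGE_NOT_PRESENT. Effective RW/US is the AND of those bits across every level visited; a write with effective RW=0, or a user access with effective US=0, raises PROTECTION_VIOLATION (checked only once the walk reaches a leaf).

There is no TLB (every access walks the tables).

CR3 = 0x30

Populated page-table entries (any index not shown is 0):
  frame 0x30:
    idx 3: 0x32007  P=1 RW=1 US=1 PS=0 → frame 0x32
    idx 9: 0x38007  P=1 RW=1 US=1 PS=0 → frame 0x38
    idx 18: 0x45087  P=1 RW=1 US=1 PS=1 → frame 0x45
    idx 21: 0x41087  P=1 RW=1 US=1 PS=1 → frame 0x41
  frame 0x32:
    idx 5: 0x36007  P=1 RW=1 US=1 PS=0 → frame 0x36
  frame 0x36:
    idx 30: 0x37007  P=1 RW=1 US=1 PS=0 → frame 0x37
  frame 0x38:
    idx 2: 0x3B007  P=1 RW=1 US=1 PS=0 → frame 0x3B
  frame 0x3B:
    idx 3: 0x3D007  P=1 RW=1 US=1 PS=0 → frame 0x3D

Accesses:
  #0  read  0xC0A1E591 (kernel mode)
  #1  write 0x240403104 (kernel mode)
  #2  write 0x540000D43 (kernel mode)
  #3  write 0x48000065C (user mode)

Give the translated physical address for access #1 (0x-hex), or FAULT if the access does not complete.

Trace:
#0 VA=0xC0A1E591 (r,kernel):
  [0] read 0x30 idx=3: raw=0x32007 flags P=1 W=1 U=1 S=0
  [1] read 0x32 idx=5: raw=0x36007 flags P=1 W=1 U=1 S=0
  [2] read 0x36 idx=30: raw=0x37007 flags P=1 W=1 U=1 S=0
  ✓ 0x37591  — 3 lookups
#1 VA=0x240403104 (w,kernel):
  [0] read 0x30 idx=9: raw=0x38007 flags P=1 W=1 U=1 S=0
  [1] read 0x38 idx=2: raw=0x3B007 flags P=1 W=1 U=1 S=0
  [2] read 0x3B idx=3: raw=0x3D007 flags P=1 W=1 U=1 S=0
  ✓ 0x3D104  — 3 lookups
#2 VA=0x540000D43 (w,kernel):
  [0] read 0x30 idx=21: raw=0x41087 flags P=1 W=1 U=1 S=1
  ✓ 0x41D43 (huge @L0)  — 1 lookups
#3 VA=0x48000065C (w,user):
  [0] read 0x30 idx=18: raw=0x45087 flags P=1 W=1 U=1 S=1
  ✓ 0x4565C (huge @L0)  — 1 lookups

Access #1 PA: 0x3D104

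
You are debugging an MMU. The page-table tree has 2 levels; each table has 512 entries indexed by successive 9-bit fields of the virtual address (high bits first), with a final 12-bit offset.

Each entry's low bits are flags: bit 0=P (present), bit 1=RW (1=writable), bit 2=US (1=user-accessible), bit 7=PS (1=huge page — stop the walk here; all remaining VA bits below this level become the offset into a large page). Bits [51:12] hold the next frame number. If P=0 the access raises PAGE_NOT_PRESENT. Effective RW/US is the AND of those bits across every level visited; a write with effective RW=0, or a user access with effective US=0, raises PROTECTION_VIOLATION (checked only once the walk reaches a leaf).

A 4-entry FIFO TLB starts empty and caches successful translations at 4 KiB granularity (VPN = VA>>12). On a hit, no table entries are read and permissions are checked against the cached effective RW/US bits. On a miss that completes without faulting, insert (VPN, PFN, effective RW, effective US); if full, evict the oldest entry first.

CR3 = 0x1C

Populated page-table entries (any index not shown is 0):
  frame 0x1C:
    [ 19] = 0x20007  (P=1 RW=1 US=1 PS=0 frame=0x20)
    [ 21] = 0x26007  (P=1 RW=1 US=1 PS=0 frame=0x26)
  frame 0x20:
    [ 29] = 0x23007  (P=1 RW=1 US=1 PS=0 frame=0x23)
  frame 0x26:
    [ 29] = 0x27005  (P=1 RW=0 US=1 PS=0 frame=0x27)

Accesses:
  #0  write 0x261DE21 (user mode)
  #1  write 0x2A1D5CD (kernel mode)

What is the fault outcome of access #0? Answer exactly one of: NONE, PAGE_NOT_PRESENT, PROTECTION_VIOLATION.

Per-access translation:
#0 VA=0x261DE21 (w,user):
  L0: frame=0x1C idx=19 entry=0x20007 [P=1 RW=1 US=1 PS=0]
  L1: frame=0x20 idx=29 entry=0x23007 [P=1 RW=1 US=1 PS=0]
  ✓ 0x23E21  — 2 lookups
#1 VA=0x2A1D5CD (w,kernel):
  L0: frame=0x1C idx=21 entry=0x26007 [P=1 RW=1 US=1 PS=0]
  L1: frame=0x26 idx=29 entry=0x27005 [P=1 RW=0 US=1 PS=0]
  ⇒ fault: PROTECTION_VIOLATION  — 2 lookups

Access #0 fault: NONE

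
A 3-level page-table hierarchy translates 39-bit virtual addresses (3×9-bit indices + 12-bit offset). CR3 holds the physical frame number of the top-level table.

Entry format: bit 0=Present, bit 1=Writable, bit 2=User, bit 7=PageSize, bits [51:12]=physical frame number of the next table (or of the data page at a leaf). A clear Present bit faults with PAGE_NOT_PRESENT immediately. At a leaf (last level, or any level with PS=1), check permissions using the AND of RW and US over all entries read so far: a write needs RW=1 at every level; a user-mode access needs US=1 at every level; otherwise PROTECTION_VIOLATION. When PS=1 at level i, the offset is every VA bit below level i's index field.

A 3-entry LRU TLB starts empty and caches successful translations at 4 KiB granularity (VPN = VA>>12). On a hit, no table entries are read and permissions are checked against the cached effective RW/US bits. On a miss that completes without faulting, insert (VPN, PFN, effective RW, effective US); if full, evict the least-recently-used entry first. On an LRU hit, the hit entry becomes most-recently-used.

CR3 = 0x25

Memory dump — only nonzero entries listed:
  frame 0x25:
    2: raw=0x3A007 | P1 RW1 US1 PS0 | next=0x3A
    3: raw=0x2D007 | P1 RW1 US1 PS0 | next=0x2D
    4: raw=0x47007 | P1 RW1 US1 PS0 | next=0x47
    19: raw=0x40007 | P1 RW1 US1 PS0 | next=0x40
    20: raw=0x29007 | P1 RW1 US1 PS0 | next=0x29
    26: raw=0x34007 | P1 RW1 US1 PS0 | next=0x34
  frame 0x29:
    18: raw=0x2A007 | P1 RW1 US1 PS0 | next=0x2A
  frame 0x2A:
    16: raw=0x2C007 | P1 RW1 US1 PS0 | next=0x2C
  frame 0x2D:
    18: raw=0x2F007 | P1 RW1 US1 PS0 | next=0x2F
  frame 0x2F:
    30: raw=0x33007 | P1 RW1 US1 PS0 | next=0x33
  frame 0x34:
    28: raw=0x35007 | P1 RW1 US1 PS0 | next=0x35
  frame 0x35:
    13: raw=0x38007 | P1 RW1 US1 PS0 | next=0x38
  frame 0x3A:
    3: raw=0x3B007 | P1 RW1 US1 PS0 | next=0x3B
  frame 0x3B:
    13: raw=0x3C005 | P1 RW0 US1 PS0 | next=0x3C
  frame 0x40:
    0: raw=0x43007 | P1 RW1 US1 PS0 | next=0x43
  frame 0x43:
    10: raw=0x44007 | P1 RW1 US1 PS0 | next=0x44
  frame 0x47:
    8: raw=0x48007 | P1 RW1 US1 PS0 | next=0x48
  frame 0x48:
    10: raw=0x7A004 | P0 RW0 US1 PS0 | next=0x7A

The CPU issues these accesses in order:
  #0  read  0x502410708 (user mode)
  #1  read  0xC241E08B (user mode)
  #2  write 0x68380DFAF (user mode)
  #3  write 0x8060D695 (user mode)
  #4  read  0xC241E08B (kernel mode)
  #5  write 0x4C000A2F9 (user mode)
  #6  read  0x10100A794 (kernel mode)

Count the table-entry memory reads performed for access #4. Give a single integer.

Walk each access:
#0 VA=0x502410708 (r,user):
  L0 @0x25[20] → 0x29007  P=1,RW=1,US=1,PS=0
  L1 @0x29[18] → 0x2A007  P=1,RW=1,US=1,PS=0
  L2 @0x2A[16] → 0x2C007  P=1,RW=1,US=1,PS=0
  → PA=0x2C708  (3 entries read)
#1 VA=0xC241E08B (r,user):
  L0 @0x25[3] → 0x2D007  P=1,RW=1,US=1,PS=0
  L1 @0x2D[18] → 0x2F007  P=1,RW=1,US=1,PS=0
  L2 @0x2F[30] → 0x33007  P=1,RW=1,US=1,PS=0
  → PA=0x3308B  (3 entries read)
#2 VA=0x68380DFAF (w,user):
  L0 @0x25[26] → 0x34007  P=1,RW=1,US=1,PS=0
  L1 @0x34[28] → 0x35007  P=1,RW=1,US=1,PS=0
  L2 @0x35[13] → 0x38007  P=1,RW=1,US=1,PS=0
  → PA=0x38FAF  (3 entries read)
#3 VA=0x8060D695 (w,user):
  L0 @0x25[2] → 0x3A007  P=1,RW=1,US=1,PS=0
  L1 @0x3A[3] → 0x3B007  P=1,RW=1,US=1,PS=0
  L2 @0x3B[13] → 0x3C005  P=1,RW=0,US=1,PS=0
  → PROTECTION_VIOLATION  (3 entries read)
#4 VA=0xC241E08B (r,kernel):
  TLB hit vpn=0xC241E → PA=0x3308B
#5 VA=0x4C000A2F9 (w,user):
  L0 @0x25[19] → 0x40007  P=1,RW=1,US=1,PS=0
  L1 @0x40[0] → 0x43007  P=1,RW=1,US=1,PS=0
  L2 @0x43[10] → 0x44007  P=1,RW=1,US=1,PS=0
  → PA=0x442F9  (3 entries read)
#6 VA=0x10100A794 (r,kernel):
  L0 @0x25[4] → 0x47007  P=1,RW=1,US=1,PS=0
  L1 @0x47[8] → 0x48007  P=1,RW=1,US=1,PS=0
  L2 @0x48[10] → 0x7A004  P=0,RW=0,US=1,PS=0
  → PAGE_NOT_PRESENT  (3 entries read)

Entries read for #4: 0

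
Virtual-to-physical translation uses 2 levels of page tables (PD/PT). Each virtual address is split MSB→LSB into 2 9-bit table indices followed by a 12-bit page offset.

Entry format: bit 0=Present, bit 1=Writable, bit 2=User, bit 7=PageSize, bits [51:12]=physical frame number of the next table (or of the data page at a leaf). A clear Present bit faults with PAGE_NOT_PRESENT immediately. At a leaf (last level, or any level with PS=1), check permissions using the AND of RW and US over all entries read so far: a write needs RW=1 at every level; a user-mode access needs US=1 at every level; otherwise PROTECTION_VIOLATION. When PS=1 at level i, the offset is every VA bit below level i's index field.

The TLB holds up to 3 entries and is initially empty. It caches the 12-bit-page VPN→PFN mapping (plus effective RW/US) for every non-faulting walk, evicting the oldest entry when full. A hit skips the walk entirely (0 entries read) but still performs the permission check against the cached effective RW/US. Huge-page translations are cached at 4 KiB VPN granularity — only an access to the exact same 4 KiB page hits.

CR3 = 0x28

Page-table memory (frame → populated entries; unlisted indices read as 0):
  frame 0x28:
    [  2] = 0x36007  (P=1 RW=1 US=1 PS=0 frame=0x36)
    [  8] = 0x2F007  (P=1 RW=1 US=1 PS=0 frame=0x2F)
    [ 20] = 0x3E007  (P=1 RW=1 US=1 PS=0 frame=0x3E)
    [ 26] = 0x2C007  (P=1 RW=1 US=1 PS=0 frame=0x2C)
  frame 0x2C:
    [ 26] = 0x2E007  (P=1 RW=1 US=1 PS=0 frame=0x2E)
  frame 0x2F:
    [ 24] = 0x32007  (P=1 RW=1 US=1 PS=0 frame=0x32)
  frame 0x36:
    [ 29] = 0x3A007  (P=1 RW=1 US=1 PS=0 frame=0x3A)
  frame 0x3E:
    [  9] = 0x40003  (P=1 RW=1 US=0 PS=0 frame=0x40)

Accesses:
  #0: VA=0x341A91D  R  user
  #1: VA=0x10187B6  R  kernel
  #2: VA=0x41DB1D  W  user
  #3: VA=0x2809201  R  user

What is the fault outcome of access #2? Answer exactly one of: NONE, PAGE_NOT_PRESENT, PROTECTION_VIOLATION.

Trace:
#0 VA=0x341A91D (r,user):
  L0 @0x28[26] → 0x2C007  P=1,RW=1,US=1,PS=0
  L1 @0x2C[26] → 0x2E007  P=1,RW=1,US=1,PS=0
  ✓ 0x2E91D  — 2 lookups
#1 VA=0x10187B6 (r,kernel):
  L0 @0x28[8] → 0x2F007  P=1,RW=1,US=1,PS=0
  L1 @0x2F[24] → 0x32007  P=1,RW=1,US=1,PS=0
  ✓ 0x327B6  — 2 lookups
#2 VA=0x41DB1D (w,user):
  L0 @0x28[2] → 0x36007  P=1,RW=1,US=1,PS=0
  L1 @0x36[29] → 0x3A007  P=1,RW=1,US=1,PS=0
  ✓ 0x3AB1D  — 2 lookups
#3 VA=0x2809201 (r,user):
  L0 @0x28[20] → 0x3E007  P=1,RW=1,US=1,PS=0
  L1 @0x3E[9] → 0x40003  P=1,RW=1,US=0,PS=0
  ⇒ fault: PROTECTION_VIOLATION  — 2 lookups

Access #2 fault: NONE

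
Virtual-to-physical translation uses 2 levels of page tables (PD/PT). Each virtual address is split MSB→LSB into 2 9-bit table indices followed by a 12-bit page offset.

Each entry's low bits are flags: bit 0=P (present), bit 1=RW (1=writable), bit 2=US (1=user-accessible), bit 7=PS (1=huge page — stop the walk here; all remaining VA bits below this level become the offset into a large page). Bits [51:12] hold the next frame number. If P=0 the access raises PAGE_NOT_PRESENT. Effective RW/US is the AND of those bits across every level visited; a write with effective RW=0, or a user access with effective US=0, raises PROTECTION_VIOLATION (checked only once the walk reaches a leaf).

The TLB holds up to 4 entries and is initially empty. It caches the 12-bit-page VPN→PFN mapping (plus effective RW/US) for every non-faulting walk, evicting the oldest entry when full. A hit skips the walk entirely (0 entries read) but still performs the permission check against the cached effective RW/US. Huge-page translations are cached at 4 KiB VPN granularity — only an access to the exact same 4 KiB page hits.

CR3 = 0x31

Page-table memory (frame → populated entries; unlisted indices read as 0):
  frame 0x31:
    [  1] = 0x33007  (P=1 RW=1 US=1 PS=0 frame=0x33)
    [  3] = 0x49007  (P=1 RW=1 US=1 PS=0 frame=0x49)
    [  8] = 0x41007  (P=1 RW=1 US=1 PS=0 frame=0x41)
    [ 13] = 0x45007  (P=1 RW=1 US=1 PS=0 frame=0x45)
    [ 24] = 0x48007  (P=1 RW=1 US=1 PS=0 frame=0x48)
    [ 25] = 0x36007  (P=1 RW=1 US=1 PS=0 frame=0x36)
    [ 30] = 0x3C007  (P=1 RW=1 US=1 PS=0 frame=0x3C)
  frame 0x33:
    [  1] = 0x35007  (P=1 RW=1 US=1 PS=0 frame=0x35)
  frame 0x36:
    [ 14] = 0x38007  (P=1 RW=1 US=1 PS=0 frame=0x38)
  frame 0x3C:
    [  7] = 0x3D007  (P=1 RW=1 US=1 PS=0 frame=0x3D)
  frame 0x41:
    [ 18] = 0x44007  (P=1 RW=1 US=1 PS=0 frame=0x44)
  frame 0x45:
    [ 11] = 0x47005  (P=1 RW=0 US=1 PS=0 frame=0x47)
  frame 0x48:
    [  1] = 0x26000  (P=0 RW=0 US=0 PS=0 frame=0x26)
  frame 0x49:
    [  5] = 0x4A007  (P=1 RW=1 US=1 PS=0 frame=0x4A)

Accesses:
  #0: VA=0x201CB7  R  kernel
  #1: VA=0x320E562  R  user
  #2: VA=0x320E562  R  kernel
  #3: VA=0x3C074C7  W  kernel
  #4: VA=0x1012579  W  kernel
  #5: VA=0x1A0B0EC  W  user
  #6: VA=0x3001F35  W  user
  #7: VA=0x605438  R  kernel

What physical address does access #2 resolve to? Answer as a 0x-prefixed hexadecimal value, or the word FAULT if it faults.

Per-access translation:
#0 VA=0x201CB7 (r,kernel):
  [0] read 0x31 idx=1: raw=0x33007 flags P=1 W=1 U=1 S=0
  [1] read 0x33 idx=1: raw=0x35007 flags P=1 W=1 U=1 S=0
  ✓ 0x35CB7  — 2 lookups
#1 VA=0x320E562 (r,user):
  [0] read 0x31 idx=25: raw=0x36007 flags P=1 W=1 U=1 S=0
  [1] read 0x36 idx=14: raw=0x38007 flags P=1 W=1 U=1 S=0
  ✓ 0x38562  — 2 lookups
#2 VA=0x320E562 (r,kernel):
  TLB hit vpn=0x320E → PA=0x38562
#3 VA=0x3C074C7 (w,kernel):
  [0] read 0x31 idx=30: raw=0x3C007 flags P=1 W=1 U=1 S=0
  [1] read 0x3C idx=7: raw=0x3D007 flags P=1 W=1 U=1 S=0
  ✓ 0x3D4C7  — 2 lookups
#4 VA=0x1012579 (w,kernel):
  [0] read 0x31 idx=8: raw=0x41007 flags P=1 W=1 U=1 S=0
  [1] read 0x41 idx=18: raw=0x44007 flags P=1 W=1 U=1 S=0
  ✓ 0x44579  — 2 lookups
#5 VA=0x1A0B0EC (w,user):
  [0] read 0x31 idx=13: raw=0x45007 flags P=1 W=1 U=1 S=0
  [1] read 0x45 idx=11: raw=0x47005 flags P=1 W=0 U=1 S=0
  → PROTECTION_VIOLATION  (2 entries read)
#6 VA=0x3001F35 (w,user):
  [0] read 0x31 idx=24: raw=0x48007 flags P=1 W=1 U=1 S=0
  [1] read 0x48 idx=1: raw=0x26000 flags P=0 W=0 U=0 S=0
  → PAGE_NOT_PRESENT  (2 entries read)
#7 VA=0x605438 (r,kernel):
  [0] read 0x31 idx=3: raw=0x49007 flags P=1 W=1 U=1 S=0
  [1] read 0x49 idx=5: raw=0x4A007 flags P=1 W=1 U=1 S=0
  ✓ 0x4A438  — 2 lookups

Access #2 PA: 0x38562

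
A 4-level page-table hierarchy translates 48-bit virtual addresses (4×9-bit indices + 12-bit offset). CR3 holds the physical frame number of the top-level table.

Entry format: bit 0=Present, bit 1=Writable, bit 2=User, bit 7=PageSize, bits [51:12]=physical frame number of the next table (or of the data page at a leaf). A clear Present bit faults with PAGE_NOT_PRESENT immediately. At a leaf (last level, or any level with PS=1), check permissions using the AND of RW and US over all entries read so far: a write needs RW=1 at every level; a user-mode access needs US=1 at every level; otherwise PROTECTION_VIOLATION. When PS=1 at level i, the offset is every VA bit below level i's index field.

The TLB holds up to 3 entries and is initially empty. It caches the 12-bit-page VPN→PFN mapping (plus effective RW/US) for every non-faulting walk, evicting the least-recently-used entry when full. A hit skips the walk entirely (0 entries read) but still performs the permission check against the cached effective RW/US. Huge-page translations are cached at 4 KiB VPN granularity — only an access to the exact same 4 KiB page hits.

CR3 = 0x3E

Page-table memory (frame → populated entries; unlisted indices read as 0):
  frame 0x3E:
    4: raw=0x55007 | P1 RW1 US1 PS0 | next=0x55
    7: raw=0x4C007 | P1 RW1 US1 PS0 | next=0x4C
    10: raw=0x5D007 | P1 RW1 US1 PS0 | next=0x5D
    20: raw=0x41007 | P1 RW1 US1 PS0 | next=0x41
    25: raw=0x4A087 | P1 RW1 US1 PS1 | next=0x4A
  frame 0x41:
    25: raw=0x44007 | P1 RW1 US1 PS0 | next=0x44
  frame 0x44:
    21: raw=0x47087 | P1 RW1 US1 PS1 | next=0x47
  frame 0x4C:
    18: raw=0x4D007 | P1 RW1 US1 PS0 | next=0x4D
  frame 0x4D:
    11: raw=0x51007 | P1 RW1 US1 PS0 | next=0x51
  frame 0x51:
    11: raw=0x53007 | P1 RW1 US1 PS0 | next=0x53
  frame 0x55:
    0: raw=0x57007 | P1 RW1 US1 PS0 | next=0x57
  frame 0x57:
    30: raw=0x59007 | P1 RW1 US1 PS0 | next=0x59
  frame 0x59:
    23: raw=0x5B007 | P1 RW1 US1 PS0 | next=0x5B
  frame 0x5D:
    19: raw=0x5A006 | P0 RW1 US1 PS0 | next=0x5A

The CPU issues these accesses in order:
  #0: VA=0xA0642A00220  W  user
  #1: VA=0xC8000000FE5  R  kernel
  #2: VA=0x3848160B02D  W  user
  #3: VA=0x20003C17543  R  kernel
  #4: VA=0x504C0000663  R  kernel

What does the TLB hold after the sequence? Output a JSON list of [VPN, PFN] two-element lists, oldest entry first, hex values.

Per-access translation:
#0 VA=0xA0642A00220 (w,user):
  [0] read 0x3E idx=20: raw=0x41007 flags P=1 W=1 U=1 S=0
  [1] read 0x41 idx=25: raw=0x44007 flags P=1 W=1 U=1 S=0
  [2] read 0x44 idx=21: raw=0x47087 flags P=1 W=1 U=1 S=1
  ⇒ phys 0x47220 (huge @L2)  [3 reads]
#1 VA=0xC8000000FE5 (r,kernel):
  [0] read 0x3E idx=25: raw=0x4A087 flags P=1 W=1 U=1 S=1
  ⇒ phys 0x4AFE5 (huge @L0)  [1 reads]
#2 VA=0x3848160B02D (w,user):
  [0] read 0x3E idx=7: raw=0x4C007 flags P=1 W=1 U=1 S=0
  [1] read 0x4C idx=18: raw=0x4D007 flags P=1 W=1 U=1 S=0
  [2] read 0x4D idx=11: raw=0x51007 flags P=1 W=1 U=1 S=0
  [3] read 0x51 idx=11: raw=0x53007 flags P=1 W=1 U=1 S=0
  ⇒ phys 0x5302D  [4 reads]
#3 VA=0x20003C17543 (r,kernel):
  [0] read 0x3E idx=4: raw=0x55007 flags P=1 W=1 U=1 S=0
  [1] read 0x55 idx=0: raw=0x57007 flags P=1 W=1 U=1 S=0
  [2] read 0x57 idx=30: raw=0x59007 flags P=1 W=1 U=1 S=0
  [3] read 0x59 idx=23: raw=0x5B007 flags P=1 W=1 U=1 S=0
  ⇒ phys 0x5B543  [4 reads]
#4 VA=0x504C0000663 (r,kernel):
  [0] read 0x3E idx=10: raw=0x5D007 flags P=1 W=1 U=1 S=0
  [1] read 0x5D idx=19: raw=0x5A006 flags P=0 W=1 U=1 S=0
  → PAGE_NOT_PRESENT  (2 entries read)

TLB: [["0xC8000000", "0x4A"], ["0x3848160B", "0x53"], ["0x20003C17", "0x5B"]]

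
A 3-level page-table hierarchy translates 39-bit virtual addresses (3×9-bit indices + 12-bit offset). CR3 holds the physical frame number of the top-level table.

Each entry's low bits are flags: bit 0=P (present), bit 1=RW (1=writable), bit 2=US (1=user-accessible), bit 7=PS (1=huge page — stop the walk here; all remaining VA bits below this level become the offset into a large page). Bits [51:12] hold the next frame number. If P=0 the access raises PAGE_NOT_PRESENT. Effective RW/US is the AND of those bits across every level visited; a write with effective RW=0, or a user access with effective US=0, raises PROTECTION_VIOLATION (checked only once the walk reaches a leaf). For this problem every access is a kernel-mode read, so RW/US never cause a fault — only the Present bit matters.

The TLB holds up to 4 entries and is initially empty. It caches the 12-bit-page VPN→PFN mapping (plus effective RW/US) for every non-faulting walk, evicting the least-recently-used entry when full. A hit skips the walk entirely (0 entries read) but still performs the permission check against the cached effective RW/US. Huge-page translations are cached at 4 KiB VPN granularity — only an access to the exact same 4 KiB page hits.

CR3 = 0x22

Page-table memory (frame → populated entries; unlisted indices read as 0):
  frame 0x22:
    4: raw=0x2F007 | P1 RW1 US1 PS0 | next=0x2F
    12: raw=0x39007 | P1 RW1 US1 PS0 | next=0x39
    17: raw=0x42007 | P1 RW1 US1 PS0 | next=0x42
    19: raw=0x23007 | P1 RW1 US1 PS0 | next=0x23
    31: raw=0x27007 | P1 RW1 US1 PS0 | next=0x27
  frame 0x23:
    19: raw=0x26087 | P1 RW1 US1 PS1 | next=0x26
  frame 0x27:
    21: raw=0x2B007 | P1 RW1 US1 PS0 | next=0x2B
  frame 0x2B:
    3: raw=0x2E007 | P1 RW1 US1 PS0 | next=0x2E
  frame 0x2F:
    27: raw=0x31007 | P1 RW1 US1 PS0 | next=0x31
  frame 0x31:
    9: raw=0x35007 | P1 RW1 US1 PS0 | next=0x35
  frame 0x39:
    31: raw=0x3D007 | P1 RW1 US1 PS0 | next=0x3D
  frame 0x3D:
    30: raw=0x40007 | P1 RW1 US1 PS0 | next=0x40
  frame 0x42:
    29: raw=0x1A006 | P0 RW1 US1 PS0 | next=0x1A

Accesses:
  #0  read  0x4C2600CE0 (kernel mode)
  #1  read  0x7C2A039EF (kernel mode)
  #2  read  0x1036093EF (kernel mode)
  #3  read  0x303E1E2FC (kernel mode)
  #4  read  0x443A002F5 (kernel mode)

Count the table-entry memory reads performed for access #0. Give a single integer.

Per-access translation:
#0 VA=0x4C2600CE0 (r,kernel):
  lvl0: tbl 0x22, slot 19 ⇒ 0x23007 (P1/RW1/US1/PS0)
  lvl1: tbl 0x23, slot 19 ⇒ 0x26087 (P1/RW1/US1/PS1)
  ⇒ phys 0x26CE0 (huge @L1)  [2 reads]
#1 VA=0x7C2A039EF (r,kernel):
  lvl0: tbl 0x22, slot 31 ⇒ 0x27007 (P1/RW1/US1/PS0)
  lvl1: tbl 0x27, slot 21 ⇒ 0x2B007 (P1/RW1/US1/PS0)
  lvl2: tbl 0x2B, slot 3 ⇒ 0x2E007 (P1/RW1/US1/PS0)
  ⇒ phys 0x2E9EF  [3 reads]
#2 VA=0x1036093EF (r,kernel):
  lvl0: tbl 0x22, slot 4 ⇒ 0x2F007 (P1/RW1/US1/PS0)
  lvl1: tbl 0x2F, slot 27 ⇒ 0x31007 (P1/RW1/US1/PS0)
  lvl2: tbl 0x31, slot 9 ⇒ 0x35007 (P1/RW1/US1/PS0)
  ⇒ phys 0x353EF  [3 reads]
#3 VA=0x303E1E2FC (r,kernel):
  lvl0: tbl 0x22, slot 12 ⇒ 0x39007 (P1/RW1/US1/PS0)
  lvl1: tbl 0x39, slot 31 ⇒ 0x3D007 (P1/RW1/US1/PS0)
  lvl2: tbl 0x3D, slot 30 ⇒ 0x40007 (P1/RW1/US1/PS0)
  ⇒ phys 0x402FC  [3 reads]
#4 VA=0x443A002F5 (r,kernel):
  lvl0: tbl 0x22, slot 17 ⇒ 0x42007 (P1/RW1/US1/PS0)
  lvl1: tbl 0x42, slot 29 ⇒ 0x1A006 (P0/RW1/US1/PS0)
  → PAGE_NOT_PRESENT  (2 entries read)

Entries read for #0: 2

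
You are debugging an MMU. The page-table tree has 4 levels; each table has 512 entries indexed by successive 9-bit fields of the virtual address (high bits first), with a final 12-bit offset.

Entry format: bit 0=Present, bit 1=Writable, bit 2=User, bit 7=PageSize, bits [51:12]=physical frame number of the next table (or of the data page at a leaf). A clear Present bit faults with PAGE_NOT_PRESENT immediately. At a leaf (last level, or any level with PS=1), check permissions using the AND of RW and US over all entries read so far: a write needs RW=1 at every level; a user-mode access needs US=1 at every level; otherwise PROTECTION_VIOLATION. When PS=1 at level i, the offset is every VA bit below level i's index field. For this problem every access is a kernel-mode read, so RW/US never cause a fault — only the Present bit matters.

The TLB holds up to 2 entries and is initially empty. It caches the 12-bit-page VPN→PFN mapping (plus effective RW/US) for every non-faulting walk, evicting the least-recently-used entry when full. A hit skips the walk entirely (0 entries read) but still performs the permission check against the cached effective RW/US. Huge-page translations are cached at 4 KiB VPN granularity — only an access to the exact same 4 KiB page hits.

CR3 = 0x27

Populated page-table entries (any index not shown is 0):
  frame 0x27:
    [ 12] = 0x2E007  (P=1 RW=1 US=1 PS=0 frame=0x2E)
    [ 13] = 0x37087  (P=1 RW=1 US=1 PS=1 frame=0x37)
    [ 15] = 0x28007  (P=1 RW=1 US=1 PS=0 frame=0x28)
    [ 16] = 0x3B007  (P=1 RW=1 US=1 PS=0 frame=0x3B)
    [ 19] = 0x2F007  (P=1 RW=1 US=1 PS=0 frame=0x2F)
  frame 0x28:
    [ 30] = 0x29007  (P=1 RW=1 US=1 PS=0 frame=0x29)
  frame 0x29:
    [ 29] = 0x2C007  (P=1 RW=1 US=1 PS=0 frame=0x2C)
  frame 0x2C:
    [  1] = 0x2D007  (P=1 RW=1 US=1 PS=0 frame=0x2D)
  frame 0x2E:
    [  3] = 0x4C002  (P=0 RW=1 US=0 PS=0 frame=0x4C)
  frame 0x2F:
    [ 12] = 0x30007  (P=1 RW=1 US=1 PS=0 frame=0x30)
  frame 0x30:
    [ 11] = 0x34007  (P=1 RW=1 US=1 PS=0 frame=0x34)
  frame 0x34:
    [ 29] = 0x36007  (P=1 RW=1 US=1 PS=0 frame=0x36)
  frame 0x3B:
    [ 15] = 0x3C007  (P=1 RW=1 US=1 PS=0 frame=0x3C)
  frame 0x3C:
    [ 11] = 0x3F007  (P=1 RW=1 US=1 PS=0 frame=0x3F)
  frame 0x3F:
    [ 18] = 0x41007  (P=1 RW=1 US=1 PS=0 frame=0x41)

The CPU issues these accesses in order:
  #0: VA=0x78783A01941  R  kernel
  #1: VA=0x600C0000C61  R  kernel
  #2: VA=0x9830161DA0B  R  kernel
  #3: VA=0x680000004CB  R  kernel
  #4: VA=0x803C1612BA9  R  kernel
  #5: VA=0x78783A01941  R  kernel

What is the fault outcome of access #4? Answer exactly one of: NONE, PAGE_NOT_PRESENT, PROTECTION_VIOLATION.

Trace:
#0 VA=0x78783A01941 (r,kernel):
  [0] read 0x27 idx=15: raw=0x28007 flags P=1 W=1 U=1 S=0
  [1] read 0x28 idx=30: raw=0x29007 flags P=1 W=1 U=1 S=0
  [2] read 0x29 idx=29: raw=0x2C007 flags P=1 W=1 U=1 S=0
  [3] read 0x2C idx=1: raw=0x2D007 flags P=1 W=1 U=1 S=0
  ⇒ phys 0x2D941  [4 reads]
#1 VA=0x600C0000C61 (r,kernel):
  [0] read 0x27 idx=12: raw=0x2E007 flags P=1 W=1 U=1 S=0
  [1] read 0x2E idx=3: raw=0x4C002 flags P=0 W=1 U=0 S=0
  ⇒ fault: PAGE_NOT_PRESENT  — 2 lookups
#2 VA=0x9830161DA0B (r,kernel):
  [0] read 0x27 idx=19: raw=0x2F007 flags P=1 W=1 U=1 S=0
  [1] read 0x2F idx=12: raw=0x30007 flags P=1 W=1 U=1 S=0
  [2] read 0x30 idx=11: raw=0x34007 flags P=1 W=1 U=1 S=0
  [3] read 0x34 idx=29: raw=0x36007 flags P=1 W=1 U=1 S=0
  ⇒ phys 0x36A0B  [4 reads]
#3 VA=0x680000004CB (r,kernel):
  [0] read 0x27 idx=13: raw=0x37087 flags P=1 W=1 U=1 S=1
  ⇒ phys 0x374CB (huge @L0)  [1 reads]
#4 VA=0x803C1612BA9 (r,kernel):
  [0] read 0x27 idx=16: raw=0x3B007 flags P=1 W=1 U=1 S=0
  [1] read 0x3B idx=15: raw=0x3C007 flags P=1 W=1 U=1 S=0
  [2] read 0x3C idx=11: raw=0x3F007 flags P=1 W=1 U=1 S=0
  [3] read 0x3F idx=18: raw=0x41007 flags P=1 W=1 U=1 S=0
  ⇒ phys 0x41BA9  [4 reads]
#5 VA=0x78783A01941 (r,kernel):
  [0] read 0x27 idx=15: raw=0x28007 flags P=1 W=1 U=1 S=0
  [1] read 0x28 idx=30: raw=0x29007 flags P=1 W=1 U=1 S=0
  [2] read 0x29 idx=29: raw=0x2C007 flags P=1 W=1 U=1 S=0
  [3] read 0x2C idx=1: raw=0x2D007 flags P=1 W=1 U=1 S=0
  ⇒ phys 0x2D941  [4 reads]

Access #4 fault: NONE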